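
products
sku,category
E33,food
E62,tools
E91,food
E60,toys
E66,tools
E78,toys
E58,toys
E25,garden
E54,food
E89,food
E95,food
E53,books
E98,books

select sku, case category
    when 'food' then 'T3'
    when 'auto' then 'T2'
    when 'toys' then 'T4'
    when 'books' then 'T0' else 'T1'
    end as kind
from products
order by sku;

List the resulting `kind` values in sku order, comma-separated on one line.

T1, T3, T0, T3, T4, T4, T1, T1, T4, T3, T3, T3, T0

sku=E25: ELSE → T1
sku=E33: category='food' → T3
sku=E53: category='books' → T0
sku=E54: category='food' → T3
sku=E58: category='toys' → T4
sku=E60: category='toys' → T4
sku=E62: ELSE → T1
sku=E66: ELSE → T1
sku=E78: category='toys' → T4
sku=E89: category='food' → T3
sku=E91: category='food' → T3
sku=E95: category='food' → T3
sku=E98: category='books' → T0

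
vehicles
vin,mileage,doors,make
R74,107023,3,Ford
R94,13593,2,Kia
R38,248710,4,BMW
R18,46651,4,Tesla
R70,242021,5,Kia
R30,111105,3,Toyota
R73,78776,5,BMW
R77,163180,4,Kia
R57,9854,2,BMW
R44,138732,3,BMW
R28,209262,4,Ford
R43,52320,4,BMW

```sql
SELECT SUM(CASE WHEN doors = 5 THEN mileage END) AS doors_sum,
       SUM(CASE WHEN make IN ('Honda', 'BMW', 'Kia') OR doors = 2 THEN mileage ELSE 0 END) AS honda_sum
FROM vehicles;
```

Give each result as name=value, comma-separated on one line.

doors_sum=320797, honda_sum=947186

[doors_sum: doors = 5]
vin=R74: ✗
vin=R94: ✗
vin=R38: ✗
vin=R18: ✗
vin=R70: ✓ → 242021
vin=R30: ✗
vin=R73: ✓ → 78776
vin=R77: ✗
vin=R57: ✗
vin=R44: ✗
vin=R28: ✗
vin=R43: ✗
doors_sum = 242021 + 78776 = 320797
—
[honda_sum: make IN ('Honda', 'BMW', 'Kia') OR doors = 2]
vin=R74: ✗
vin=R94: ✓ → 13593
vin=R38: ✓ → 248710
vin=R18: ✗
vin=R70: ✓ → 242021
vin=R30: ✗
vin=R73: ✓ → 78776
vin=R77: ✓ → 163180
vin=R57: ✓ → 9854
vin=R44: ✓ → 138732
vin=R28: ✗
vin=R43: ✓ → 52320
honda_sum = 13593 + 248710 + 242021 + 78776 + 163180 + 9854 + 138732 + 52320 = 947186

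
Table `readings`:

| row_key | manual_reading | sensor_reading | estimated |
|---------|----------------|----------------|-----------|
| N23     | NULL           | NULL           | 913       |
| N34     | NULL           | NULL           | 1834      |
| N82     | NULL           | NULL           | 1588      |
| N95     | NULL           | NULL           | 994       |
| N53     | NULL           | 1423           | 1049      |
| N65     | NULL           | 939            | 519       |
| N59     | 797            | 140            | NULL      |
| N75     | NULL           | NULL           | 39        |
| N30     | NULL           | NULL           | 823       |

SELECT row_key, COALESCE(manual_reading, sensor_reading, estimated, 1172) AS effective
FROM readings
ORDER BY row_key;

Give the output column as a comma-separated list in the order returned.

913, 823, 1834, 1423, 797, 939, 39, 1588, 994

row_key=N23: manual_reading=NULL, sensor_reading=NULL, estimated=913 → 913
row_key=N30: manual_reading=NULL, sensor_reading=NULL, estimated=823 → 823
row_key=N34: manual_reading=NULL, sensor_reading=NULL, estimated=1834 → 1834
row_key=N53: manual_reading=NULL, sensor_reading=1423 → 1423
row_key=N59: manual_reading=797 → 797
row_key=N65: manual_reading=NULL, sensor_reading=939 → 939
row_key=N75: manual_reading=NULL, sensor_reading=NULL, estimated=39 → 39
row_key=N82: manual_reading=NULL, sensor_reading=NULL, estimated=1588 → 1588
row_key=N95: manual_reading=NULL, sensor_reading=NULL, estimated=994 → 994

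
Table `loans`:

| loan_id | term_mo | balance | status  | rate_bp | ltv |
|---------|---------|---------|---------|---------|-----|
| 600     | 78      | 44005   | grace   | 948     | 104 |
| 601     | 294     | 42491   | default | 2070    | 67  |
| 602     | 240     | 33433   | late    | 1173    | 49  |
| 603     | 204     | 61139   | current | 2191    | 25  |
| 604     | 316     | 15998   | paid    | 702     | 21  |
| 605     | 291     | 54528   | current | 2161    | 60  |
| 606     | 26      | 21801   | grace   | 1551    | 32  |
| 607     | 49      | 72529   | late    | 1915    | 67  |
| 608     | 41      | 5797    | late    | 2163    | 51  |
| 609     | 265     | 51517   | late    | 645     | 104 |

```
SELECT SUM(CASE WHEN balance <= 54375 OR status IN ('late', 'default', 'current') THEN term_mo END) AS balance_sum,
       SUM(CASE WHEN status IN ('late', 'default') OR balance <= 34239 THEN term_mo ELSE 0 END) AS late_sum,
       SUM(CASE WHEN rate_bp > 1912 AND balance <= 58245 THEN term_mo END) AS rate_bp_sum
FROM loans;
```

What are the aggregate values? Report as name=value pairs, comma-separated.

[balance_sum: balance <= 54375 OR status IN ('late', 'default', 'current')]
loan_id=600: ✓ → 78
loan_id=601: ✓ → 294
loan_id=602: ✓ → 240
loan_id=603: ✓ → 204
loan_id=604: ✓ → 316
loan_id=605: ✓ → 291
loan_id=606: ✓ → 26
loan_id=607: ✓ → 49
loan_id=608: ✓ → 41
loan_id=609: ✓ → 265
balance_sum = 78 + 294 + 240 + 204 + 316 + 291 + 26 + 49 + 41 + 265 = 1804
—
[late_sum: status IN ('late', 'default') OR balance <= 34239]
loan_id=600: ✗
loan_id=601: ✓ → 294
loan_id=602: ✓ → 240
loan_id=603: ✗
loan_id=604: ✓ → 316
loan_id=605: ✗
loan_id=606: ✓ → 26
loan_id=607: ✓ → 49
loan_id=608: ✓ → 41
loan_id=609: ✓ → 265
late_sum = 294 + 240 + 316 + 26 + 49 + 41 + 265 = 1231
—
[rate_bp_sum: rate_bp > 1912 AND balance <= 58245]
loan_id=600: ✗
loan_id=601: ✓ → 294
loan_id=602: ✗
loan_id=603: ✗
loan_id=604: ✗
loan_id=605: ✓ → 291
loan_id=606: ✗
loan_id=607: ✗
loan_id=608: ✓ → 41
loan_id=609: ✗
rate_bp_sum = 294 + 291 + 41 = 626

balance_sum=1804, late_sum=1231, rate_bp_sum=626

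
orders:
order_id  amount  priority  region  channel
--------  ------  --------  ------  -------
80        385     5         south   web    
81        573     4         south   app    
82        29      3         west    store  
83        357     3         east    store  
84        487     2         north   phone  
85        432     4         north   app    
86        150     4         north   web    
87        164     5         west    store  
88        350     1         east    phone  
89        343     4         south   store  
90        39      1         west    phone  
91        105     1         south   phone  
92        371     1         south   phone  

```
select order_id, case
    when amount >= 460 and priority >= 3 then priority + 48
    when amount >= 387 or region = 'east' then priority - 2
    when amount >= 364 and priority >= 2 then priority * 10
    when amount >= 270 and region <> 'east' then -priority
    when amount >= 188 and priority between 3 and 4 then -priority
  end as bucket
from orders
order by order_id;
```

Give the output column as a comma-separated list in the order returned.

order_id=80: amount >= 364 and priority >= 2 → 50
order_id=81: amount >= 460 and priority >= 3 → 52
order_id=82: (no match → NULL) → NULL
order_id=83: amount >= 387 or region = 'east' → 1
order_id=84: amount >= 387 or region = 'east' → 0
order_id=85: amount >= 387 or region = 'east' → 2
order_id=86: (no match → NULL) → NULL
order_id=87: (no match → NULL) → NULL
order_id=88: amount >= 387 or region = 'east' → -1
order_id=89: amount >= 270 and region <> 'east' → -4
order_id=90: (no match → NULL) → NULL
order_id=91: (no match → NULL) → NULL
order_id=92: amount >= 270 and region <> 'east' → -1

50, 52, NULL, 1, 0, 2, NULL, NULL, -1, -4, NULL, NULL, -1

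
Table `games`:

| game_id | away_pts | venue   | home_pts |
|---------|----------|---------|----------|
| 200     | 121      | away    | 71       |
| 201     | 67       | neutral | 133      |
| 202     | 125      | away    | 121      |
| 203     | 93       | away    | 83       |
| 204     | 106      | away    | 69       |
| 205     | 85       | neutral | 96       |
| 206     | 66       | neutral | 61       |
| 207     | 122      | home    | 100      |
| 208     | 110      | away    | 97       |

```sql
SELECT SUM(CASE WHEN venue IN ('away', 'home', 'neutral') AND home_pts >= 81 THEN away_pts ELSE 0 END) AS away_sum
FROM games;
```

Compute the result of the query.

602

game_id=200: ✗
game_id=201: ✓ → 67
game_id=202: ✓ → 125
game_id=203: ✓ → 93
game_id=204: ✗
game_id=205: ✓ → 85
game_id=206: ✗
game_id=207: ✓ → 122
game_id=208: ✓ → 110
away_sum = 67 + 125 + 93 + 85 + 122 + 110 = 602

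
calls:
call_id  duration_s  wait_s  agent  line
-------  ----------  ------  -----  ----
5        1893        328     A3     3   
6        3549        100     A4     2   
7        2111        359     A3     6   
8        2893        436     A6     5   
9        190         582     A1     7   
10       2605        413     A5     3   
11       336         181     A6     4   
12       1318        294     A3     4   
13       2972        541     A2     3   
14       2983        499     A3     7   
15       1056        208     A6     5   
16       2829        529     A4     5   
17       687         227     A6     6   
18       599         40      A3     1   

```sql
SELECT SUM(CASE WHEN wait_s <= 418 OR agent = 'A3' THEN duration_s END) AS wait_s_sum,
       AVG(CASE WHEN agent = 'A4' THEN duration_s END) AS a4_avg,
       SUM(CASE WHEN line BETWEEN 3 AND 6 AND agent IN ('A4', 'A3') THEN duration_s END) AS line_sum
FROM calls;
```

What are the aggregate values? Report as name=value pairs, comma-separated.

wait_s_sum=17137, a4_avg=3189, line_sum=8151

[wait_s_sum: wait_s <= 418 OR agent = 'A3']
call_id=5: ✓ → 1893
call_id=6: ✓ → 3549
call_id=7: ✓ → 2111
call_id=8: ✗
call_id=9: ✗
call_id=10: ✓ → 2605
call_id=11: ✓ → 336
call_id=12: ✓ → 1318
call_id=13: ✗
call_id=14: ✓ → 2983
call_id=15: ✓ → 1056
call_id=16: ✗
call_id=17: ✓ → 687
call_id=18: ✓ → 599
wait_s_sum = 1893 + 3549 + 2111 + 2605 + 336 + 1318 + 2983 + 1056 + 687 + 599 = 17137
—
[a4_avg: agent = 'A4']
call_id=5: ✗
call_id=6: ✓ → 3549
call_id=7: ✗
call_id=8: ✗
call_id=9: ✗
call_id=10: ✗
call_id=11: ✗
call_id=12: ✗
call_id=13: ✗
call_id=14: ✗
call_id=15: ✗
call_id=16: ✓ → 2829
call_id=17: ✗
call_id=18: ✗
a4_avg = (3549 + 2829) / 2 = 3189
—
[line_sum: line BETWEEN 3 AND 6 AND agent IN ('A4', 'A3')]
call_id=5: ✓ → 1893
call_id=6: ✗
call_id=7: ✓ → 2111
call_id=8: ✗
call_id=9: ✗
call_id=10: ✗
call_id=11: ✗
call_id=12: ✓ → 1318
call_id=13: ✗
call_id=14: ✗
call_id=15: ✗
call_id=16: ✓ → 2829
call_id=17: ✗
call_id=18: ✗
line_sum = 1893 + 2111 + 1318 + 2829 = 8151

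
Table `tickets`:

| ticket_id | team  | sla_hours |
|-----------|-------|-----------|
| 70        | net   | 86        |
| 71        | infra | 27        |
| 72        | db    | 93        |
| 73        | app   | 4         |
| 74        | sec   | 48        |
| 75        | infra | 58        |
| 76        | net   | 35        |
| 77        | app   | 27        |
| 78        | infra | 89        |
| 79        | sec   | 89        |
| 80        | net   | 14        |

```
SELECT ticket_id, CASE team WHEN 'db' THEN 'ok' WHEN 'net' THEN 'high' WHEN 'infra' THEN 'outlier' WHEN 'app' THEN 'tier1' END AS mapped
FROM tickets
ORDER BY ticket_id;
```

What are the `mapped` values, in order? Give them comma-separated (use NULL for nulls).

ticket_id=70: team='net' → high
ticket_id=71: team='infra' → outlier
ticket_id=72: team='db' → ok
ticket_id=73: team='app' → tier1
ticket_id=74: (no match → NULL) → NULL
ticket_id=75: team='infra' → outlier
ticket_id=76: team='net' → high
ticket_id=77: team='app' → tier1
ticket_id=78: team='infra' → outlier
ticket_id=79: (no match → NULL) → NULL
ticket_id=80: team='net' → high

high, outlier, ok, tier1, NULL, outlier, high, tier1, outlier, NULL, high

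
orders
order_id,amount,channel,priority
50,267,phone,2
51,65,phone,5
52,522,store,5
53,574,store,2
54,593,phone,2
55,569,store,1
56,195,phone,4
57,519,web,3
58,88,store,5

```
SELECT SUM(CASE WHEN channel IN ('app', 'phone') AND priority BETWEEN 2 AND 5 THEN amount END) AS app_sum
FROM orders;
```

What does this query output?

1120

order_id=50: ✓ → 267
order_id=51: ✓ → 65
order_id=52: ✗
order_id=53: ✗
order_id=54: ✓ → 593
order_id=55: ✗
order_id=56: ✓ → 195
order_id=57: ✗
order_id=58: ✗
app_sum = 267 + 65 + 593 + 195 = 1120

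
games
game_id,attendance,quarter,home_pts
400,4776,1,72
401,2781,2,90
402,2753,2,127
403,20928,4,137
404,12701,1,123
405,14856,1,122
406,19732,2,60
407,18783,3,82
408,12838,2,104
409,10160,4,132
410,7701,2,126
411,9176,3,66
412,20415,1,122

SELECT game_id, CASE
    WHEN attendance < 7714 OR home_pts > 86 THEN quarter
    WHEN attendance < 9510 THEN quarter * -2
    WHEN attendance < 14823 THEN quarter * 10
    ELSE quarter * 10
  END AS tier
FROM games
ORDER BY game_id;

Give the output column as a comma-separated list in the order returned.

1, 2, 2, 4, 1, 1, 20, 30, 2, 4, 2, -6, 1

game_id=400: attendance < 7714 OR home_pts > 86 → 1
game_id=401: attendance < 7714 OR home_pts > 86 → 2
game_id=402: attendance < 7714 OR home_pts > 86 → 2
game_id=403: attendance < 7714 OR home_pts > 86 → 4
game_id=404: attendance < 7714 OR home_pts > 86 → 1
game_id=405: attendance < 7714 OR home_pts > 86 → 1
game_id=406: ELSE → 20
game_id=407: ELSE → 30
game_id=408: attendance < 7714 OR home_pts > 86 → 2
game_id=409: attendance < 7714 OR home_pts > 86 → 4
game_id=410: attendance < 7714 OR home_pts > 86 → 2
game_id=411: attendance < 9510 → -6
game_id=412: attendance < 7714 OR home_pts > 86 → 1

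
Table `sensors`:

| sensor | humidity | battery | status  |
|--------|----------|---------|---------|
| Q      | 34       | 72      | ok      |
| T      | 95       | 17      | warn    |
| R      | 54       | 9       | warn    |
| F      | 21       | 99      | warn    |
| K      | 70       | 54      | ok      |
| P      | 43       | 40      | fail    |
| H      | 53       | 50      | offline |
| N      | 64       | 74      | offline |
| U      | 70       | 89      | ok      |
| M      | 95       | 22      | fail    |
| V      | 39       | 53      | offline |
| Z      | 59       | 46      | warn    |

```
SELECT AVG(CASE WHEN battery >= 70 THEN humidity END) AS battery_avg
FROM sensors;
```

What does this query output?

47.25

sensor=Q: ✓ → 34
sensor=T: ✗
sensor=R: ✗
sensor=F: ✓ → 21
sensor=K: ✗
sensor=P: ✗
sensor=H: ✗
sensor=N: ✓ → 64
sensor=U: ✓ → 70
sensor=M: ✗
sensor=V: ✗
sensor=Z: ✗
battery_avg = (34 + 21 + 64 + 70) / 4 = 47.25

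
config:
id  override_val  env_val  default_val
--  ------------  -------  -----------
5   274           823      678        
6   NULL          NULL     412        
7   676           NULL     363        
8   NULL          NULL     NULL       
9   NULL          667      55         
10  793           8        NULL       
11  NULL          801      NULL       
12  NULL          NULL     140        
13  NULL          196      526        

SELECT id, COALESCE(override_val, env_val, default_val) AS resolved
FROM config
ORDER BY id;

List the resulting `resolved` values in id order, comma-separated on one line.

id=5: override_val=274 → 274
id=6: override_val=NULL, env_val=NULL, default_val=412 → 412
id=7: override_val=676 → 676
id=8: override_val=NULL, env_val=NULL, default_val=NULL (all NULL) → NULL
id=9: override_val=NULL, env_val=667 → 667
id=10: override_val=793 → 793
id=11: override_val=NULL, env_val=801 → 801
id=12: override_val=NULL, env_val=NULL, default_val=140 → 140
id=13: override_val=NULL, env_val=196 → 196

274, 412, 676, NULL, 667, 793, 801, 140, 196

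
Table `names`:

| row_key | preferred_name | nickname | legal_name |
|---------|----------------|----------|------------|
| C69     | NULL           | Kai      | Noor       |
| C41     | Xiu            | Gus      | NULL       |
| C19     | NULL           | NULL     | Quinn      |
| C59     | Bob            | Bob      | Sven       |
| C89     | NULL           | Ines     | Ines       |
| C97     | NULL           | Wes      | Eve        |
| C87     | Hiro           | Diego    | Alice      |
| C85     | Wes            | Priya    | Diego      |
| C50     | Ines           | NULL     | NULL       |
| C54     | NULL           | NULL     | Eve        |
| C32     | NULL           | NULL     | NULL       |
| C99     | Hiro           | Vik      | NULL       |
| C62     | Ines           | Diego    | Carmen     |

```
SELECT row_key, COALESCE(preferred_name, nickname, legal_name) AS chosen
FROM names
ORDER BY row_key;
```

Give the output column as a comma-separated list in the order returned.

Quinn, NULL, Xiu, Ines, Eve, Bob, Ines, Kai, Wes, Hiro, Ines, Wes, Hiro

row_key=C19: preferred_name=NULL, nickname=NULL, legal_name=Quinn → Quinn
row_key=C32: preferred_name=NULL, nickname=NULL, legal_name=NULL (all NULL) → NULL
row_key=C41: preferred_name=Xiu → Xiu
row_key=C50: preferred_name=Ines → Ines
row_key=C54: preferred_name=NULL, nickname=NULL, legal_name=Eve → Eve
row_key=C59: preferred_name=Bob → Bob
row_key=C62: preferred_name=Ines → Ines
row_key=C69: preferred_name=NULL, nickname=Kai → Kai
row_key=C85: preferred_name=Wes → Wes
row_key=C87: preferred_name=Hiro → Hiro
row_key=C89: preferred_name=NULL, nickname=Ines → Ines
row_key=C97: preferred_name=NULL, nickname=Wes → Wes
row_key=C99: preferred_name=Hiro → Hiro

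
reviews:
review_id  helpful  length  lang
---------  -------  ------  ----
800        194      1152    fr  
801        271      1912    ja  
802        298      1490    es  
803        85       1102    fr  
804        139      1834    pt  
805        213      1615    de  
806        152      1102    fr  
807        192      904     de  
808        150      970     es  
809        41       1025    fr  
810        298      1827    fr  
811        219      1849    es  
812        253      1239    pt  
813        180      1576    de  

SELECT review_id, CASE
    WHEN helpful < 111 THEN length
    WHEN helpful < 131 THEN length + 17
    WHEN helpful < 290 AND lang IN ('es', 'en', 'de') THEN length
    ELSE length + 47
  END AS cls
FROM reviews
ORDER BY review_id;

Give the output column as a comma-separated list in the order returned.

review_id=800: ELSE → 1199
review_id=801: ELSE → 1959
review_id=802: ELSE → 1537
review_id=803: helpful < 111 → 1102
review_id=804: ELSE → 1881
review_id=805: helpful < 290 AND lang IN ('es', 'en', 'de') → 1615
review_id=806: ELSE → 1149
review_id=807: helpful < 290 AND lang IN ('es', 'en', 'de') → 904
review_id=808: helpful < 290 AND lang IN ('es', 'en', 'de') → 970
review_id=809: helpful < 111 → 1025
review_id=810: ELSE → 1874
review_id=811: helpful < 290 AND lang IN ('es', 'en', 'de') → 1849
review_id=812: ELSE → 1286
review_id=813: helpful < 290 AND lang IN ('es', 'en', 'de') → 1576

1199, 1959, 1537, 1102, 1881, 1615, 1149, 904, 970, 1025, 1874, 1849, 1286, 1576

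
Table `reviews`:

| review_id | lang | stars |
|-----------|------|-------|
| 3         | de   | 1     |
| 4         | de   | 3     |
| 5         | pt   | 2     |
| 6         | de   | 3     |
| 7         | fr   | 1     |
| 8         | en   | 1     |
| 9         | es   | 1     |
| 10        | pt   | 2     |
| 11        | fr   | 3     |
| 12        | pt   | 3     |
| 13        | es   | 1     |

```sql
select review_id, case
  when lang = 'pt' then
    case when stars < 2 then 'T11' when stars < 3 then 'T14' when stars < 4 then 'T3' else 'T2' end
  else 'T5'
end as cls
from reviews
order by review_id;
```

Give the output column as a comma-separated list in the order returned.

review_id=3: lang='de' → outer ELSE → T5
review_id=4: lang='de' → outer ELSE → T5
review_id=5: lang='pt' → inner[stars < 3] → T14
review_id=6: lang='de' → outer ELSE → T5
review_id=7: lang='fr' → outer ELSE → T5
review_id=8: lang='en' → outer ELSE → T5
review_id=9: lang='es' → outer ELSE → T5
review_id=10: lang='pt' → inner[stars < 3] → T14
review_id=11: lang='fr' → outer ELSE → T5
review_id=12: lang='pt' → inner[stars < 4] → T3
review_id=13: lang='es' → outer ELSE → T5

T5, T5, T14, T5, T5, T5, T5, T14, T5, T3, T5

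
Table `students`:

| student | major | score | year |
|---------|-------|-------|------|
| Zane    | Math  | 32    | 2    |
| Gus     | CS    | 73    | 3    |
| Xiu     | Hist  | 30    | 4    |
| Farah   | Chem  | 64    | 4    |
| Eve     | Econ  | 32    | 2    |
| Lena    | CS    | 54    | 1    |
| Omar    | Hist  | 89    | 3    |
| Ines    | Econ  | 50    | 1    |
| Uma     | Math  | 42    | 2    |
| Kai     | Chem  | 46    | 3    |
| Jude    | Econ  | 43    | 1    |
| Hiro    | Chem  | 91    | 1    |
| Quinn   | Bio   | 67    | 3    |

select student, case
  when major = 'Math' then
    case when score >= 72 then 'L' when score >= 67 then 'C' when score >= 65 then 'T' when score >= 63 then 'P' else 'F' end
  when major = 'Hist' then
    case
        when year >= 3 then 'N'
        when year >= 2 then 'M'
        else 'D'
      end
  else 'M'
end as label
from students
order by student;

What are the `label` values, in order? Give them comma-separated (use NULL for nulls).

student=Eve: major='Econ' → outer ELSE → M
student=Farah: major='Chem' → outer ELSE → M
student=Gus: major='CS' → outer ELSE → M
student=Hiro: major='Chem' → outer ELSE → M
student=Ines: major='Econ' → outer ELSE → M
student=Jude: major='Econ' → outer ELSE → M
student=Kai: major='Chem' → outer ELSE → M
student=Lena: major='CS' → outer ELSE → M
student=Omar: major='Hist' → inner[year >= 3] → N
student=Quinn: major='Bio' → outer ELSE → M
student=Uma: major='Math' → inner[ELSE] → F
student=Xiu: major='Hist' → inner[year >= 3] → N
student=Zane: major='Math' → inner[ELSE] → F

M, M, M, M, M, M, M, M, N, M, F, N, F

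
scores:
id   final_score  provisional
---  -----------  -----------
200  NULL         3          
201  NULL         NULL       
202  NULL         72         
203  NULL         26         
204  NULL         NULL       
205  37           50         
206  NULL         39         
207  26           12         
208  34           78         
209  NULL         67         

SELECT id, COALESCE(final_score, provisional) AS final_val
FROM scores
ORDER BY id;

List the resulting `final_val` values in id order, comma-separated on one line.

3, NULL, 72, 26, NULL, 37, 39, 26, 34, 67

id=200: final_score=NULL, provisional=3 → 3
id=201: final_score=NULL, provisional=NULL (all NULL) → NULL
id=202: final_score=NULL, provisional=72 → 72
id=203: final_score=NULL, provisional=26 → 26
id=204: final_score=NULL, provisional=NULL (all NULL) → NULL
id=205: final_score=37 → 37
id=206: final_score=NULL, provisional=39 → 39
id=207: final_score=26 → 26
id=208: final_score=34 → 34
id=209: final_score=NULL, provisional=67 → 67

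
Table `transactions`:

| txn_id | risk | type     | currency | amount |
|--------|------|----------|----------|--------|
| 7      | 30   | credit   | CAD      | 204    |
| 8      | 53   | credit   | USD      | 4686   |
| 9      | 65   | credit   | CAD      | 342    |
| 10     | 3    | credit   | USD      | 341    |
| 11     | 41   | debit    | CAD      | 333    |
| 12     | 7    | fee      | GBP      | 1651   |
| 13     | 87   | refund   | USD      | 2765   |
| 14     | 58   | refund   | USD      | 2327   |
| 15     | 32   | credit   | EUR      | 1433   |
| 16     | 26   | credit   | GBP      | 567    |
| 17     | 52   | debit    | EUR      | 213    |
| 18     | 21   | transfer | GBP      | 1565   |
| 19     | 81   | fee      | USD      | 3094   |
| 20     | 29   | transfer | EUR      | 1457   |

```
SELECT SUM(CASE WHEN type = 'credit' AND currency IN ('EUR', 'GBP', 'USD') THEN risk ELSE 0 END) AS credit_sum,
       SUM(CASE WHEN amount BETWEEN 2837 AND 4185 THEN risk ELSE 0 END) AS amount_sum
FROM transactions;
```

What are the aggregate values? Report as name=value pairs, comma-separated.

[credit_sum: type = 'credit' AND currency IN ('EUR', 'GBP', 'USD')]
txn_id=7: ✗
txn_id=8: ✓ → 53
txn_id=9: ✗
txn_id=10: ✓ → 3
txn_id=11: ✗
txn_id=12: ✗
txn_id=13: ✗
txn_id=14: ✗
txn_id=15: ✓ → 32
txn_id=16: ✓ → 26
txn_id=17: ✗
txn_id=18: ✗
txn_id=19: ✗
txn_id=20: ✗
credit_sum = 53 + 3 + 32 + 26 = 114
—
[amount_sum: amount BETWEEN 2837 AND 4185]
txn_id=7: ✗
txn_id=8: ✗
txn_id=9: ✗
txn_id=10: ✗
txn_id=11: ✗
txn_id=12: ✗
txn_id=13: ✗
txn_id=14: ✗
txn_id=15: ✗
txn_id=16: ✗
txn_id=17: ✗
txn_id=18: ✗
txn_id=19: ✓ → 81
txn_id=20: ✗
amount_sum = 81

credit_sum=114, amount_sum=81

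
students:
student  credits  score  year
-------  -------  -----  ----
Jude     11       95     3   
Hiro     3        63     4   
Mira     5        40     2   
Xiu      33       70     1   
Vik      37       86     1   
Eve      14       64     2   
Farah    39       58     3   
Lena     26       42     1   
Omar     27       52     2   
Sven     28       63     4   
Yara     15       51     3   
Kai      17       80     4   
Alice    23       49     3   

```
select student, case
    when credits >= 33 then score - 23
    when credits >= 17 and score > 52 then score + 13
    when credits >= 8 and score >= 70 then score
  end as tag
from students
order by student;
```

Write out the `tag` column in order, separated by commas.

student=Alice: (no match → NULL) → NULL
student=Eve: (no match → NULL) → NULL
student=Farah: credits >= 33 → 35
student=Hiro: (no match → NULL) → NULL
student=Jude: credits >= 8 and score >= 70 → 95
student=Kai: credits >= 17 and score > 52 → 93
student=Lena: (no match → NULL) → NULL
student=Mira: (no match → NULL) → NULL
student=Omar: (no match → NULL) → NULL
student=Sven: credits >= 17 and score > 52 → 76
student=Vik: credits >= 33 → 63
student=Xiu: credits >= 33 → 47
student=Yara: (no match → NULL) → NULL

NULL, NULL, 35, NULL, 95, 93, NULL, NULL, NULL, 76, 63, 47, NULL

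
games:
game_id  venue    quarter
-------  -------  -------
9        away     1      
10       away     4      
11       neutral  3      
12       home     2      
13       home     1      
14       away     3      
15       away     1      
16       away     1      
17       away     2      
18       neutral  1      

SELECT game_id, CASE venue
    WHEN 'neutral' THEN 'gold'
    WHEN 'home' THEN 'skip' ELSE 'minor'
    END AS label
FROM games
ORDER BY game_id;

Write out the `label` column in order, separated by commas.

minor, minor, gold, skip, skip, minor, minor, minor, minor, gold

game_id=9: ELSE → minor
game_id=10: ELSE → minor
game_id=11: venue='neutral' → gold
game_id=12: venue='home' → skip
game_id=13: venue='home' → skip
game_id=14: ELSE → minor
game_id=15: ELSE → minor
game_id=16: ELSE → minor
game_id=17: ELSE → minor
game_id=18: venue='neutral' → gold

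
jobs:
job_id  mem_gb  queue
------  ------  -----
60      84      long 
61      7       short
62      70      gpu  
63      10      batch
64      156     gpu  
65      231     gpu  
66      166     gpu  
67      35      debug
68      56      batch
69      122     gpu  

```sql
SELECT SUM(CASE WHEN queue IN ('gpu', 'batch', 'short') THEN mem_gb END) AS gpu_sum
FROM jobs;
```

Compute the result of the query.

818

job_id=60: ✗
job_id=61: ✓ → 7
job_id=62: ✓ → 70
job_id=63: ✓ → 10
job_id=64: ✓ → 156
job_id=65: ✓ → 231
job_id=66: ✓ → 166
job_id=67: ✗
job_id=68: ✓ → 56
job_id=69: ✓ → 122
gpu_sum = 7 + 70 + 10 + 156 + 231 + 166 + 56 + 122 = 818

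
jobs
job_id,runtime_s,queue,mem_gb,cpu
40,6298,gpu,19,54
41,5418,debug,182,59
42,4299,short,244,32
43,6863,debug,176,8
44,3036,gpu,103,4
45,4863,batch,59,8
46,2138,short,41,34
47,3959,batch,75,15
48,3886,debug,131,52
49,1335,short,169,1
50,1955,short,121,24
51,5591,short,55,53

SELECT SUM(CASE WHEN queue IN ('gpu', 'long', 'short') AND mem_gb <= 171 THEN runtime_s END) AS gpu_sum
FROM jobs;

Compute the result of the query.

20353

job_id=40: ✓ → 6298
job_id=41: ✗
job_id=42: ✗
job_id=43: ✗
job_id=44: ✓ → 3036
job_id=45: ✗
job_id=46: ✓ → 2138
job_id=47: ✗
job_id=48: ✗
job_id=49: ✓ → 1335
job_id=50: ✓ → 1955
job_id=51: ✓ → 5591
gpu_sum = 6298 + 3036 + 2138 + 1335 + 1955 + 5591 = 20353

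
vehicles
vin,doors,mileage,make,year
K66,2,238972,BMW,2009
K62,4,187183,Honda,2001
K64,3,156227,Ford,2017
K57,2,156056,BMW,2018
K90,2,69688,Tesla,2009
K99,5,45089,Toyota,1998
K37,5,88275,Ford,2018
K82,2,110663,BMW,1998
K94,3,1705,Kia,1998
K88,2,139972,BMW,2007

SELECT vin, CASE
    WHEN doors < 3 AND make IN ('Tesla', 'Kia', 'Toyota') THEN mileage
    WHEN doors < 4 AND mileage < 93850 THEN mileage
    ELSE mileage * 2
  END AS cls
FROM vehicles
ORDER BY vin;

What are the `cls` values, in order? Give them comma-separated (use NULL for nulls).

vin=K37: ELSE → 176550
vin=K57: ELSE → 312112
vin=K62: ELSE → 374366
vin=K64: ELSE → 312454
vin=K66: ELSE → 477944
vin=K82: ELSE → 221326
vin=K88: ELSE → 279944
vin=K90: doors < 3 AND make IN ('Tesla', 'Kia', 'Toyota') → 69688
vin=K94: doors < 4 AND mileage < 93850 → 1705
vin=K99: ELSE → 90178

176550, 312112, 374366, 312454, 477944, 221326, 279944, 69688, 1705, 90178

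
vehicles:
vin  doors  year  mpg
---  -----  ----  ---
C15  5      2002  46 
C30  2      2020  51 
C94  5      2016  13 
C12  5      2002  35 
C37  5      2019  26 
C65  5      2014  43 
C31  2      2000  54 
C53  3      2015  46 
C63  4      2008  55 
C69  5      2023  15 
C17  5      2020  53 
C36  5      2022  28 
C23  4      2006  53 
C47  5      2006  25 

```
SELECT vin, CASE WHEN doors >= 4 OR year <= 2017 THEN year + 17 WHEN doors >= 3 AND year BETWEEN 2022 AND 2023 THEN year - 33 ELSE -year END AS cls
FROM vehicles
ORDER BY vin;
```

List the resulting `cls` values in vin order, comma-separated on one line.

2019, 2019, 2037, 2023, -2020, 2017, 2039, 2036, 2023, 2032, 2025, 2031, 2040, 2033

vin=C12: doors >= 4 OR year <= 2017 → 2019
vin=C15: doors >= 4 OR year <= 2017 → 2019
vin=C17: doors >= 4 OR year <= 2017 → 2037
vin=C23: doors >= 4 OR year <= 2017 → 2023
vin=C30: ELSE → -2020
vin=C31: doors >= 4 OR year <= 2017 → 2017
vin=C36: doors >= 4 OR year <= 2017 → 2039
vin=C37: doors >= 4 OR year <= 2017 → 2036
vin=C47: doors >= 4 OR year <= 2017 → 2023
vin=C53: doors >= 4 OR year <= 2017 → 2032
vin=C63: doors >= 4 OR year <= 2017 → 2025
vin=C65: doors >= 4 OR year <= 2017 → 2031
vin=C69: doors >= 4 OR year <= 2017 → 2040
vin=C94: doors >= 4 OR year <= 2017 → 2033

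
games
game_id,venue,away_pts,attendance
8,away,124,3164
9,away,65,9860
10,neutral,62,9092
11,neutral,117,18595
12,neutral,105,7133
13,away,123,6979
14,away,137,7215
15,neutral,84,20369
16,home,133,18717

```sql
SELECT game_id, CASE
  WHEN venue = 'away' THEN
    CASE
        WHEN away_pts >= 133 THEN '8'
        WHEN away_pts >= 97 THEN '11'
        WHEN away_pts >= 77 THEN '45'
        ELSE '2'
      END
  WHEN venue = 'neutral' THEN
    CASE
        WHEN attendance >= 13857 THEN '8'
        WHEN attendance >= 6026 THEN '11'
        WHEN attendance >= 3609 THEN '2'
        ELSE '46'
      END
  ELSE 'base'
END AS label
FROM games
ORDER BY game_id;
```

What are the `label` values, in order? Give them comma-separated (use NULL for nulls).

11, 2, 11, 8, 11, 11, 8, 8, base

game_id=8: venue='away' → inner[away_pts >= 97] → 11
game_id=9: venue='away' → inner[ELSE] → 2
game_id=10: venue='neutral' → inner[attendance >= 6026] → 11
game_id=11: venue='neutral' → inner[attendance >= 13857] → 8
game_id=12: venue='neutral' → inner[attendance >= 6026] → 11
game_id=13: venue='away' → inner[away_pts >= 97] → 11
game_id=14: venue='away' → inner[away_pts >= 133] → 8
game_id=15: venue='neutral' → inner[attendance >= 13857] → 8
game_id=16: venue='home' → outer ELSE → base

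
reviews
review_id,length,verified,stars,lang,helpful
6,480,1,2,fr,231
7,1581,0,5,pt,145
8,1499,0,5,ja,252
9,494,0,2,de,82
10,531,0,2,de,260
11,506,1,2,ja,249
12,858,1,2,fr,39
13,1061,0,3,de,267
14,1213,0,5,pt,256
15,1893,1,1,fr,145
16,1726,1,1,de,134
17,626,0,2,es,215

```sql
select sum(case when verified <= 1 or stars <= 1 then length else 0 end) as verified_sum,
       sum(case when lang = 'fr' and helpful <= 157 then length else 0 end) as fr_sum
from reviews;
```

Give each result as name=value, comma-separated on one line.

verified_sum=12468, fr_sum=2751

[verified_sum: verified <= 1 or stars <= 1]
review_id=6: ✓ → 480
review_id=7: ✓ → 1581
review_id=8: ✓ → 1499
review_id=9: ✓ → 494
review_id=10: ✓ → 531
review_id=11: ✓ → 506
review_id=12: ✓ → 858
review_id=13: ✓ → 1061
review_id=14: ✓ → 1213
review_id=15: ✓ → 1893
review_id=16: ✓ → 1726
review_id=17: ✓ → 626
verified_sum = 480 + 1581 + 1499 + 494 + 531 + 506 + 858 + 1061 + 1213 + 1893 + 1726 + 626 = 12468
—
[fr_sum: lang = 'fr' and helpful <= 157]
review_id=6: ✗
review_id=7: ✗
review_id=8: ✗
review_id=9: ✗
review_id=10: ✗
review_id=11: ✗
review_id=12: ✓ → 858
review_id=13: ✗
review_id=14: ✗
review_id=15: ✓ → 1893
review_id=16: ✗
review_id=17: ✗
fr_sum = 858 + 1893 = 2751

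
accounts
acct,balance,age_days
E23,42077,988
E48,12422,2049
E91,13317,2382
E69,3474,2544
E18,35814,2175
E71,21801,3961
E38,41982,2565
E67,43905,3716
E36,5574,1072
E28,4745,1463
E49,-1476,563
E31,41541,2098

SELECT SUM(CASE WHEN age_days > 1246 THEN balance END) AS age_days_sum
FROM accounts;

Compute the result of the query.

219001

acct=E23: ✗
acct=E48: ✓ → 12422
acct=E91: ✓ → 13317
acct=E69: ✓ → 3474
acct=E18: ✓ → 35814
acct=E71: ✓ → 21801
acct=E38: ✓ → 41982
acct=E67: ✓ → 43905
acct=E36: ✗
acct=E28: ✓ → 4745
acct=E49: ✗
acct=E31: ✓ → 41541
age_days_sum = 12422 + 13317 + 3474 + 35814 + 21801 + 41982 + 43905 + 4745 + 41541 = 219001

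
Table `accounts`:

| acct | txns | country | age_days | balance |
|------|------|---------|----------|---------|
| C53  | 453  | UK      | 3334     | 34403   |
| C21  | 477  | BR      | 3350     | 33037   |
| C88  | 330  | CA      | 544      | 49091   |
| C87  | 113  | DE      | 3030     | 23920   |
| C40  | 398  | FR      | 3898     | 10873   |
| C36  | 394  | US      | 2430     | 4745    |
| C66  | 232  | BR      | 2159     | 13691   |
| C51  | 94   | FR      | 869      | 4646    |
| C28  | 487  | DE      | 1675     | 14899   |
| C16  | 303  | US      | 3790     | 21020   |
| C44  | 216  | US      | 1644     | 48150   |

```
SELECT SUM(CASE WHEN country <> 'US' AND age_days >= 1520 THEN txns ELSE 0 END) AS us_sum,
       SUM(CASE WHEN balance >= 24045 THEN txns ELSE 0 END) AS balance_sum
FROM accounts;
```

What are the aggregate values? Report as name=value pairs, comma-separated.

[us_sum: country <> 'US' AND age_days >= 1520]
acct=C53: ✓ → 453
acct=C21: ✓ → 477
acct=C88: ✗
acct=C87: ✓ → 113
acct=C40: ✓ → 398
acct=C36: ✗
acct=C66: ✓ → 232
acct=C51: ✗
acct=C28: ✓ → 487
acct=C16: ✗
acct=C44: ✗
us_sum = 453 + 477 + 113 + 398 + 232 + 487 = 2160
—
[balance_sum: balance >= 24045]
acct=C53: ✓ → 453
acct=C21: ✓ → 477
acct=C88: ✓ → 330
acct=C87: ✗
acct=C40: ✗
acct=C36: ✗
acct=C66: ✗
acct=C51: ✗
acct=C28: ✗
acct=C16: ✗
acct=C44: ✓ → 216
balance_sum = 453 + 477 + 330 + 216 = 1476

us_sum=2160, balance_sum=1476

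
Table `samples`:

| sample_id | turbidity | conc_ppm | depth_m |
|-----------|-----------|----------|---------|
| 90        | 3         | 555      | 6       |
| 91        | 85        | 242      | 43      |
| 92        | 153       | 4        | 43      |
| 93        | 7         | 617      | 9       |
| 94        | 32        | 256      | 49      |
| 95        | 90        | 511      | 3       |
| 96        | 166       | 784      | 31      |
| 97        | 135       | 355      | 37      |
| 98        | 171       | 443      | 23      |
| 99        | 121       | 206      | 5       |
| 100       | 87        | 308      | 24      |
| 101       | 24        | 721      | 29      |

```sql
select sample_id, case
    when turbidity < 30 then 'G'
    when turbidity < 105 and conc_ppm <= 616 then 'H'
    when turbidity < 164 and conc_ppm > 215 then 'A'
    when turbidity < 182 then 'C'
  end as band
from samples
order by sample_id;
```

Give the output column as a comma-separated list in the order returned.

sample_id=90: turbidity < 30 → G
sample_id=91: turbidity < 105 and conc_ppm <= 616 → H
sample_id=92: turbidity < 182 → C
sample_id=93: turbidity < 30 → G
sample_id=94: turbidity < 105 and conc_ppm <= 616 → H
sample_id=95: turbidity < 105 and conc_ppm <= 616 → H
sample_id=96: turbidity < 182 → C
sample_id=97: turbidity < 164 and conc_ppm > 215 → A
sample_id=98: turbidity < 182 → C
sample_id=99: turbidity < 182 → C
sample_id=100: turbidity < 105 and conc_ppm <= 616 → H
sample_id=101: turbidity < 30 → G

G, H, C, G, H, H, C, A, C, C, H, G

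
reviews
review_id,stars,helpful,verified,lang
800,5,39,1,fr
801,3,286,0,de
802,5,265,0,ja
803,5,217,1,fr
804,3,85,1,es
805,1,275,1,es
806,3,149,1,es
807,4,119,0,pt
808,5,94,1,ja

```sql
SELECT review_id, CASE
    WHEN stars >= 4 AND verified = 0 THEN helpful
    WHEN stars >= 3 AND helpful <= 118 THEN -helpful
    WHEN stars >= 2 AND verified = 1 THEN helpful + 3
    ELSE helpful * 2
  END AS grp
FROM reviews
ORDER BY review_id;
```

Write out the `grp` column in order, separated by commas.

-39, 572, 265, 220, -85, 550, 152, 119, -94

review_id=800: stars >= 3 AND helpful <= 118 → -39
review_id=801: ELSE → 572
review_id=802: stars >= 4 AND verified = 0 → 265
review_id=803: stars >= 2 AND verified = 1 → 220
review_id=804: stars >= 3 AND helpful <= 118 → -85
review_id=805: ELSE → 550
review_id=806: stars >= 2 AND verified = 1 → 152
review_id=807: stars >= 4 AND verified = 0 → 119
review_id=808: stars >= 3 AND helpful <= 118 → -94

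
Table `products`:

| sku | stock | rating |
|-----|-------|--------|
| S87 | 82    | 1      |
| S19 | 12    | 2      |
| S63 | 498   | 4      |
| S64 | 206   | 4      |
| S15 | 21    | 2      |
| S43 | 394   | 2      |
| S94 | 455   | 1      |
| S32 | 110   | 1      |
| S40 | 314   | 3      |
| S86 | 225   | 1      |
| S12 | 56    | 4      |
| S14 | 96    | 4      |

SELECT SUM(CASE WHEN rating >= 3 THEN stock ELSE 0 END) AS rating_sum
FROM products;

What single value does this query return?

1170

sku=S87: ✗
sku=S19: ✗
sku=S63: ✓ → 498
sku=S64: ✓ → 206
sku=S15: ✗
sku=S43: ✗
sku=S94: ✗
sku=S32: ✗
sku=S40: ✓ → 314
sku=S86: ✗
sku=S12: ✓ → 56
sku=S14: ✓ → 96
rating_sum = 498 + 206 + 314 + 56 + 96 = 1170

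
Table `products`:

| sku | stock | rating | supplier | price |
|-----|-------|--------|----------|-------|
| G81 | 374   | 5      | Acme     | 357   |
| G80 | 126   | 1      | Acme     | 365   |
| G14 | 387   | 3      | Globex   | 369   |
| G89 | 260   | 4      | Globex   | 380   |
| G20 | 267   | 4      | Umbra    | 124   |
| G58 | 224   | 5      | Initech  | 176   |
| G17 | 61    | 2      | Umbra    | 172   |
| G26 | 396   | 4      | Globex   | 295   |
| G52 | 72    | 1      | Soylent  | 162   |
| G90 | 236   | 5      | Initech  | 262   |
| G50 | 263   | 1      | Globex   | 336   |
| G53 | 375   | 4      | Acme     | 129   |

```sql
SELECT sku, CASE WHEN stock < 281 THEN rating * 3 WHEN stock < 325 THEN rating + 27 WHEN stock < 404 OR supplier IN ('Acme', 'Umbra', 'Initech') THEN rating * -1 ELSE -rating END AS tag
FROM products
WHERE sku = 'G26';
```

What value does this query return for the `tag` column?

-4

sku = G26: stock=396, rating=4, supplier=Globex, price=295.
stock < 281 → false
stock < 325 → false
stock < 404 OR supplier IN ('Acme', 'Umbra', 'Initech') → true → -4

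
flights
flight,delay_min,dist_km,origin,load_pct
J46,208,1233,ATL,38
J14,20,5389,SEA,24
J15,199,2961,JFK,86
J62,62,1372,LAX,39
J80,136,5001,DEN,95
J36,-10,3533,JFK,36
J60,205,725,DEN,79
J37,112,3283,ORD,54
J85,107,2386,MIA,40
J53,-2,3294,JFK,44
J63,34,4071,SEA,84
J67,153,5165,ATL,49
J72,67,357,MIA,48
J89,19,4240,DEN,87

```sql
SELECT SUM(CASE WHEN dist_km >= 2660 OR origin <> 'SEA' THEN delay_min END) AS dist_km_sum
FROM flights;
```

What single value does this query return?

flight=J46: ✓ → 208
flight=J14: ✓ → 20
flight=J15: ✓ → 199
flight=J62: ✓ → 62
flight=J80: ✓ → 136
flight=J36: ✓ → -10
flight=J60: ✓ → 205
flight=J37: ✓ → 112
flight=J85: ✓ → 107
flight=J53: ✓ → -2
flight=J63: ✓ → 34
flight=J67: ✓ → 153
flight=J72: ✓ → 67
flight=J89: ✓ → 19
dist_km_sum = 208 + 20 + 199 + 62 + 136 + -10 + 205 + 112 + 107 + -2 + 34 + 153 + 67 + 19 = 1310

1310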